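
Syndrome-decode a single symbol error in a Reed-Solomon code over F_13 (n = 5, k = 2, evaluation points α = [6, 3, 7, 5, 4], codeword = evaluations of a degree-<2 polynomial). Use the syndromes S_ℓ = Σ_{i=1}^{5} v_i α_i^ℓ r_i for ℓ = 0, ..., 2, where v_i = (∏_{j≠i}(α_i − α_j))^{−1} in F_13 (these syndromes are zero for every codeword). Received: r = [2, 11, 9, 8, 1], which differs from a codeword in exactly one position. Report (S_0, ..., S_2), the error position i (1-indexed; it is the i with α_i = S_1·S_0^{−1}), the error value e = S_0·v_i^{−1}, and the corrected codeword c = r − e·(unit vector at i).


S = (11, 7, 8), error at position 2, error magnitude e = 4, c = [2, 7, 9, 8, 1].

Step 1: column multipliers v_i = (∏_{j≠i}(α_i − α_j))^{−1} mod 13.
  i = 1 (α = 6): (6−3)(6−7)(6−5)(6−4) = 3·(−1)·1·2 = −6 ≡ 7, so v_1 = 7^{−1} = 2 (mod 13).
  i = 2 (α = 3): (3−6)(3−7)(3−5)(3−4) = (−3)·(−4)·(−2)·(−1) = 24 ≡ 11, so v_2 = 11^{−1} = 6 (mod 13).
  i = 3 (α = 7): (7−6)(7−3)(7−5)(7−4) = 1·4·2·3 = 24 ≡ 11, so v_3 = 11^{−1} = 6 (mod 13).
  i = 4 (α = 5): (5−6)(5−3)(5−7)(5−4) = (−1)·2·(−2)·1 = 4 ≡ 4, so v_4 = 4^{−1} = 10 (mod 13).
  i = 5 (α = 4): (4−6)(4−3)(4−7)(4−5) = (−2)·1·(−3)·(−1) = −6 ≡ 7, so v_5 = 7^{−1} = 2 (mod 13).
  v = [2, 6, 6, 10, 2].
Step 2: syndromes of r = [2, 11, 9, 8, 1] (all sums mod 13).
  S_0 = Σ v_i r_i = 2·2 + 6·11 + 6·9 + 10·8 + 2·1 = 206 ≡ 11.
  S_1 = Σ v_i α_i r_i = 2·6·2 + 6·3·11 + 6·7·9 + 10·5·8 + 2·4·1 = 1008 ≡ 7.
  α_i^2 mod 13 = [10, 9, 10, 12, 3].
  S_2 = Σ v_i α_i^2 r_i = 2·10·2 + 6·9·11 + 6·10·9 + 10·12·8 + 2·3·1 = 2140 ≡ 8.
  S = (11, 7, 8) ≠ 0, so r is not a codeword (an error is present).
Step 3: locate the error. For a single error e at position i, S_ℓ = v_i·e·α_i^ℓ, so α_err = S_1/S_0.
  S_0^{−1} = 11^{−1} = 6 (mod 13), so α_err = 7·6 = 42 ≡ 3 = α_2. Error position i = 2.
  Consistency check: S_2/S_1 = 8·2 = 16 ≡ 3 = α_err ✓ (single-error assumption holds).
Step 4: error magnitude e = S_0/v_2 = S_0·∏_{j≠2}(α_2 − α_j) = 11·11 = 121 ≡ 4 (mod 13).
Step 5: correct position 2: c_2 = r_2 − e = 11 − 4 ≡ 7 (mod 13). Hence c = [2, 7, 9, 8, 1].
  Check: interpolating c through the α_i gives m(x) = 12 + 7·x (degree < 2) with m(α_i) = c_i for every i, so c is indeed a codeword.


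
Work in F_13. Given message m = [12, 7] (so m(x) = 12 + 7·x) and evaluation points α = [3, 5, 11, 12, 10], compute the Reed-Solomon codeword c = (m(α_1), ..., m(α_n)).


c = [7, 8, 11, 5, 4]

Message polynomial: m(x) = 12 + 7·x (mod 13).
For each evaluation point α_i, compute m(α_i) mod 13:
  α_1 = 3: Horner steps 7 → 7, so m(3) = 7.
  α_2 = 5: Horner steps 7 → 8, so m(5) = 8.
  α_3 = 11: Horner steps 7 → 11, so m(11) = 11.
  α_4 = 12: Horner steps 7 → 5, so m(12) = 5.
  α_5 = 10: Horner steps 7 → 4, so m(10) = 4.
Codeword c = [7, 8, 11, 5, 4] ∈ F_13^5.


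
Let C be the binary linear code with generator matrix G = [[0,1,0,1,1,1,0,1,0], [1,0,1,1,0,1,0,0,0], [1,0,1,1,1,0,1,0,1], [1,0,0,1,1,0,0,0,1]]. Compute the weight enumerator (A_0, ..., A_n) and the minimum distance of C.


Weight distribution: A_0 = 1, A_2 = 1, A_4 = 5, A_5 = 6, A_6 = 1, A_7 = 2. Minimum distance d = 2.

Enumerate all 2^4 = 16 messages m ∈ F_2^4.
For each, compute codeword c = mG in F_2^9, then tally its weight.
  m = 0000 → c = 000000000, weight = 0.
  m = 1000 → c = 010111010, weight = 5.
  m = 0100 → c = 101101000, weight = 4.
  m = 1100 → c = 111010010, weight = 5.
  m = 0010 → c = 101110101, weight = 6.
  m = 1010 → c = 111001111, weight = 7.
  m = 0110 → c = 000011101, weight = 4.
  m = 1110 → c = 010100111, weight = 5.
  m = 0001 → c = 100110001, weight = 4.
  m = 1001 → c = 110001011, weight = 5.
  m = 0101 → c = 001011001, weight = 4.
  m = 1101 → c = 011100011, weight = 5.
  m = 0011 → c = 001000100, weight = 2.
  m = 1011 → c = 011111110, weight = 7.
  m = 0111 → c = 100101100, weight = 4.
  m = 1111 → c = 110010110, weight = 5.
Tally weights:
  weight 0: 1 codewords.
  weight 2: 1 codewords.
  weight 4: 5 codewords.
  weight 5: 6 codewords.
  weight 6: 1 codewords.
  weight 7: 2 codewords.
Minimum distance d = smallest w > 0 with A_w > 0 = 2.
Sanity: Σ A_w = 16 = 2^4 = 16 ✓.


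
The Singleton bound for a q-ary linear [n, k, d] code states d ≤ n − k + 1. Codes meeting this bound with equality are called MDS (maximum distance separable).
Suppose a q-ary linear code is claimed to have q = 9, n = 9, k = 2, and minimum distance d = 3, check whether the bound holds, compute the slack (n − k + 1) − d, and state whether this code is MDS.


Singleton RHS = n − k + 1 = 8, slack = 5, bound satisfied, not MDS.

Singleton bound: d ≤ n − k + 1.
Here n = 9, k = 2, so n − k + 1 = 8.
Given d = 3, check d ≤ 8: YES.
Slack = (n − k + 1) − d = 5.
The code is NOT MDS (slack = 5 > 0).
Description: the claimed parameters are [9, 2, 3]_9; such a code would be non-MDS.


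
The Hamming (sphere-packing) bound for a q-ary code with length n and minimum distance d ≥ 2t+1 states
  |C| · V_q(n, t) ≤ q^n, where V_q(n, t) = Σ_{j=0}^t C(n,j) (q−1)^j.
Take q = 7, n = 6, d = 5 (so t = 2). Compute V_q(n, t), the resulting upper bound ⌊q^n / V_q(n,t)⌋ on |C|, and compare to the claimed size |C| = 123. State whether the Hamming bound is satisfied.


V_q(n, t) = 577, q^n = 117649, Hamming bound = 203, |C| = 123 ≤ bound (satisfied).

Step 1: Compute V_q(n, t) = Σ_{j=0}^2 C(n, j) (q−1)^j.
  j = 0: C(6,0)·(6)^0 = 1·1 = 1.
  j = 1: C(6,1)·(6)^1 = 6·6 = 36.
  j = 2: C(6,2)·(6)^2 = 15·36 = 540.
  V_q(n, t) = 1 + 36 + 540 = 577.
Step 2: q^n = 7^6 = 117649.
Step 3: Hamming bound ⌊q^n / V_q(n,t)⌋ = ⌊117649/577⌋ = 203.
Step 4: Compare |C| = 123 to 203: satisfied.
The claimed |C| lies below the Hamming bound.


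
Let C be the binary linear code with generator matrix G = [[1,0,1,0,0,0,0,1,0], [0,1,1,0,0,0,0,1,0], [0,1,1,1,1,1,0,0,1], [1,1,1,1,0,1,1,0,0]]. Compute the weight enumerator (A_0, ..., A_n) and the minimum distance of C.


Weight distribution: A_0 = 1, A_2 = 1, A_3 = 2, A_4 = 3, A_5 = 4, A_6 = 3, A_7 = 2. Minimum distance d = 2.

Enumerate all 2^4 = 16 messages m ∈ F_2^4.
For each, compute codeword c = mG in F_2^9, then tally its weight.
  m = 0000 → c = 000000000, weight = 0.
  m = 1000 → c = 101000010, weight = 3.
  m = 0100 → c = 011000010, weight = 3.
  m = 1100 → c = 110000000, weight = 2.
  m = 0010 → c = 011111001, weight = 6.
  m = 1010 → c = 110111011, weight = 7.
  m = 0110 → c = 000111011, weight = 5.
  m = 1110 → c = 101111001, weight = 6.
  m = 0001 → c = 111101100, weight = 6.
  m = 1001 → c = 010101110, weight = 5.
  m = 0101 → c = 100101110, weight = 5.
  m = 1101 → c = 001101100, weight = 4.
  m = 0011 → c = 100010101, weight = 4.
  m = 1011 → c = 001010111, weight = 5.
  m = 0111 → c = 111010111, weight = 7.
  m = 1111 → c = 010010101, weight = 4.
Tally weights:
  weight 0: 1 codewords.
  weight 2: 1 codewords.
  weight 3: 2 codewords.
  weight 4: 3 codewords.
  weight 5: 4 codewords.
  weight 6: 3 codewords.
  weight 7: 2 codewords.
Minimum distance d = smallest w > 0 with A_w > 0 = 2.
Sanity: Σ A_w = 16 = 2^4 = 16 ✓.


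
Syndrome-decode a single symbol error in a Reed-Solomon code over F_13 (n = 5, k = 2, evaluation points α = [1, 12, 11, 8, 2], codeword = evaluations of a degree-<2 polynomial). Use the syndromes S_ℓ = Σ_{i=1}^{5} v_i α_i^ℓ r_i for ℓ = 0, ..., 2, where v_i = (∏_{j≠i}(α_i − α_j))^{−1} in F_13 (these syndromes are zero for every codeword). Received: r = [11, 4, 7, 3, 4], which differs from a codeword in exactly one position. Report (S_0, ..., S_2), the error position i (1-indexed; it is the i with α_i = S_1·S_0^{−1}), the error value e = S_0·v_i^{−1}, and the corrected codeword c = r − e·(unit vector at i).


S = (8, 3, 6), error at position 5, error magnitude e = 9, c = [11, 4, 7, 3, 8].

Step 1: column multipliers v_i = (∏_{j≠i}(α_i − α_j))^{−1} mod 13.
  i = 1 (α = 1): (1−12)(1−11)(1−8)(1−2) = (−11)·(−10)·(−7)·(−1) = 770 ≡ 3, so v_1 = 3^{−1} = 9 (mod 13).
  i = 2 (α = 12): (12−1)(12−11)(12−8)(12−2) = 11·1·4·10 = 440 ≡ 11, so v_2 = 11^{−1} = 6 (mod 13).
  i = 3 (α = 11): (11−1)(11−12)(11−8)(11−2) = 10·(−1)·3·9 = −270 ≡ 3, so v_3 = 3^{−1} = 9 (mod 13).
  i = 4 (α = 8): (8−1)(8−12)(8−11)(8−2) = 7·(−4)·(−3)·6 = 504 ≡ 10, so v_4 = 10^{−1} = 4 (mod 13).
  i = 5 (α = 2): (2−1)(2−12)(2−11)(2−8) = 1·(−10)·(−9)·(−6) = −540 ≡ 6, so v_5 = 6^{−1} = 11 (mod 13).
  v = [9, 6, 9, 4, 11].
Step 2: syndromes of r = [11, 4, 7, 3, 4] (all sums mod 13).
  S_0 = Σ v_i r_i = 9·11 + 6·4 + 9·7 + 4·3 + 11·4 = 242 ≡ 8.
  S_1 = Σ v_i α_i r_i = 9·1·11 + 6·12·4 + 9·11·7 + 4·8·3 + 11·2·4 = 1264 ≡ 3.
  α_i^2 mod 13 = [1, 1, 4, 12, 4].
  S_2 = Σ v_i α_i^2 r_i = 9·1·11 + 6·1·4 + 9·4·7 + 4·12·3 + 11·4·4 = 695 ≡ 6.
  S = (8, 3, 6) ≠ 0, so r is not a codeword (an error is present).
Step 3: locate the error. For a single error e at position i, S_ℓ = v_i·e·α_i^ℓ, so α_err = S_1/S_0.
  S_0^{−1} = 8^{−1} = 5 (mod 13), so α_err = 3·5 = 15 ≡ 2 = α_5. Error position i = 5.
  Consistency check: S_2/S_1 = 6·9 = 54 ≡ 2 = α_err ✓ (single-error assumption holds).
Step 4: error magnitude e = S_0/v_5 = S_0·∏_{j≠5}(α_5 − α_j) = 8·6 = 48 ≡ 9 (mod 13).
Step 5: correct position 5: c_5 = r_5 − e = 4 − 9 ≡ 8 (mod 13). Hence c = [11, 4, 7, 3, 8].
  Check: interpolating c through the α_i gives m(x) = 1 + 10·x (degree < 2) with m(α_i) = c_i for every i, so c is indeed a codeword.


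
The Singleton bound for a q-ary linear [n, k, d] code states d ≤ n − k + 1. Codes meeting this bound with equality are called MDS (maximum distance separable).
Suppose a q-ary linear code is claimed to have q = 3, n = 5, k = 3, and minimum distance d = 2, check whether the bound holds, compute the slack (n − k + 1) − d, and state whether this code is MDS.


Singleton RHS = n − k + 1 = 3, slack = 1, bound satisfied, not MDS.

Singleton bound: d ≤ n − k + 1.
Here n = 5, k = 3, so n − k + 1 = 3.
Given d = 2, check d ≤ 3: YES.
Slack = (n − k + 1) − d = 1.
The code is NOT MDS (slack = 1 > 0).
Description: the claimed parameters are [5, 3, 2]_3; such a code would be non-MDS.


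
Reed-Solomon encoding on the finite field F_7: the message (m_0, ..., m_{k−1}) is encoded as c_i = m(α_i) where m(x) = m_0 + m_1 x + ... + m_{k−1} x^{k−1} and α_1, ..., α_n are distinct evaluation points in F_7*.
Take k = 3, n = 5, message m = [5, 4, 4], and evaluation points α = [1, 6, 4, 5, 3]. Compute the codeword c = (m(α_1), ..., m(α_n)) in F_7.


c = [6, 5, 1, 6, 4]

Message polynomial: m(x) = 5 + 4·x + 4·x^2 (mod 7).
For each evaluation point α_i, compute m(α_i) mod 7:
  α_1 = 1: Horner steps 4 → 1 → 6, so m(1) = 6.
  α_2 = 6: Horner steps 4 → 0 → 5, so m(6) = 5.
  α_3 = 4: Horner steps 4 → 6 → 1, so m(4) = 1.
  α_4 = 5: Horner steps 4 → 3 → 6, so m(5) = 6.
  α_5 = 3: Horner steps 4 → 2 → 4, so m(3) = 4.
Codeword c = [6, 5, 1, 6, 4] ∈ F_7^5.


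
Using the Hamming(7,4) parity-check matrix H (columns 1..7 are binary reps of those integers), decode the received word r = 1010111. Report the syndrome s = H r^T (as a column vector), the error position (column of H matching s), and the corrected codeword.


s = (1, 1, 0)^T, error position = 6, corrected codeword c = 1010101

Compute s = H r^T mod 2 one row at a time:
  s_1 = 0 + 1 + 1 + 1 = 3 ≡ 1 (mod 2).
  s_2 = 0 + 1 + 1 + 1 = 3 ≡ 1 (mod 2).
  s_3 = 1 + 1 + 1 + 1 = 4 ≡ 0 (mod 2).
s = (1, 1, 0)^T — this equals column 6 of H (binary 110), so error is at position 6.
Correct: flip bit 6 of r = 1010111 to get c = 1010101.


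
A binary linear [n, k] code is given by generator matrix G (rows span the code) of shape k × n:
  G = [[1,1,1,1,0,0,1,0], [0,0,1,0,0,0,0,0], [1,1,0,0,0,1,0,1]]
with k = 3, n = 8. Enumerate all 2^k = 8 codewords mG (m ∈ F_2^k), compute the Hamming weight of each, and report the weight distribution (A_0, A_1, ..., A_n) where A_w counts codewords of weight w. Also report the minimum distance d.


Weight distribution: A_0 = 1, A_1 = 1, A_4 = 3, A_5 = 3. Minimum distance d = 1.

Enumerate all 2^3 = 8 messages m ∈ F_2^3.
For each, compute codeword c = mG in F_2^8, then tally its weight.
  m = 000 → c = 00000000, weight = 0.
  m = 100 → c = 11110010, weight = 5.
  m = 010 → c = 00100000, weight = 1.
  m = 110 → c = 11010010, weight = 4.
  m = 001 → c = 11000101, weight = 4.
  m = 101 → c = 00110111, weight = 5.
  m = 011 → c = 11100101, weight = 5.
  m = 111 → c = 00010111, weight = 4.
Tally weights:
  weight 0: 1 codewords.
  weight 1: 1 codewords.
  weight 4: 3 codewords.
  weight 5: 3 codewords.
Minimum distance d = smallest w > 0 with A_w > 0 = 1.
Sanity: Σ A_w = 8 = 2^3 = 8 ✓.


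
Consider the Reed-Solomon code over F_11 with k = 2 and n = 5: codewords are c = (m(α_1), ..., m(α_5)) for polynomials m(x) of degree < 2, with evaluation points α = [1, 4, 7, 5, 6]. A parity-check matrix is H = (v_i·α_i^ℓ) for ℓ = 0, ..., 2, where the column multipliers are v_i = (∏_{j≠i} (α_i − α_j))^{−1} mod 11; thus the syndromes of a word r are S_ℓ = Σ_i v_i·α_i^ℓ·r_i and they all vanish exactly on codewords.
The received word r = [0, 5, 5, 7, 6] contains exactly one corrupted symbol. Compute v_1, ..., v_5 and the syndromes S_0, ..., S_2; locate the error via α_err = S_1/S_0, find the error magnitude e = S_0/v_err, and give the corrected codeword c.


S = (2, 8, 10), error at position 2, error magnitude e = 8, c = [0, 8, 5, 7, 6].

Step 1: column multipliers v_i = (∏_{j≠i}(α_i − α_j))^{−1} mod 11.
  i = 1 (α = 1): (1−4)(1−7)(1−5)(1−6) = (−3)·(−6)·(−4)·(−5) = 360 ≡ 8, so v_1 = 8^{−1} = 7 (mod 11).
  i = 2 (α = 4): (4−1)(4−7)(4−5)(4−6) = 3·(−3)·(−1)·(−2) = −18 ≡ 4, so v_2 = 4^{−1} = 3 (mod 11).
  i = 3 (α = 7): (7−1)(7−4)(7−5)(7−6) = 6·3·2·1 = 36 ≡ 3, so v_3 = 3^{−1} = 4 (mod 11).
  i = 4 (α = 5): (5−1)(5−4)(5−7)(5−6) = 4·1·(−2)·(−1) = 8 ≡ 8, so v_4 = 8^{−1} = 7 (mod 11).
  i = 5 (α = 6): (6−1)(6−4)(6−7)(6−5) = 5·2·(−1)·1 = −10 ≡ 1, so v_5 = 1^{−1} = 1 (mod 11).
  v = [7, 3, 4, 7, 1].
Step 2: syndromes of r = [0, 5, 5, 7, 6] (all sums mod 11).
  S_0 = Σ v_i r_i = 7·0 + 3·5 + 4·5 + 7·7 + 1·6 = 90 ≡ 2.
  S_1 = Σ v_i α_i r_i = 7·1·0 + 3·4·5 + 4·7·5 + 7·5·7 + 1·6·6 = 481 ≡ 8.
  α_i^2 mod 11 = [1, 5, 5, 3, 3].
  S_2 = Σ v_i α_i^2 r_i = 7·1·0 + 3·5·5 + 4·5·5 + 7·3·7 + 1·3·6 = 340 ≡ 10.
  S = (2, 8, 10) ≠ 0, so r is not a codeword (an error is present).
Step 3: locate the error. For a single error e at position i, S_ℓ = v_i·e·α_i^ℓ, so α_err = S_1/S_0.
  S_0^{−1} = 2^{−1} = 6 (mod 11), so α_err = 8·6 = 48 ≡ 4 = α_2. Error position i = 2.
  Consistency check: S_2/S_1 = 10·7 = 70 ≡ 4 = α_err ✓ (single-error assumption holds).
Step 4: error magnitude e = S_0/v_2 = S_0·∏_{j≠2}(α_2 − α_j) = 2·4 = 8 ≡ 8 (mod 11).
Step 5: correct position 2: c_2 = r_2 − e = 5 − 8 ≡ 8 (mod 11). Hence c = [0, 8, 5, 7, 6].
  Check: interpolating c through the α_i gives m(x) = 1 + 10·x (degree < 2) with m(α_i) = c_i for every i, so c is indeed a codeword.


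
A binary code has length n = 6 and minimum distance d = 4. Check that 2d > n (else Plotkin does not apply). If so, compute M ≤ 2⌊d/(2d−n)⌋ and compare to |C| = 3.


Plotkin bound M ≤ 4; given |C| = 3 ≤ bound (satisfied).

Check applicability: 2d = 8, n = 6.
2d − n = 2 > 0, so Plotkin applies.
Compute d/(2d−n) = 4/2 ≈ 2.0000.
⌊d/(2d−n)⌋ = 2.
Plotkin bound: M ≤ 2·2 = 4.
Given |C| = 3, check: satisfied.
This |C| is below the Plotkin bound.


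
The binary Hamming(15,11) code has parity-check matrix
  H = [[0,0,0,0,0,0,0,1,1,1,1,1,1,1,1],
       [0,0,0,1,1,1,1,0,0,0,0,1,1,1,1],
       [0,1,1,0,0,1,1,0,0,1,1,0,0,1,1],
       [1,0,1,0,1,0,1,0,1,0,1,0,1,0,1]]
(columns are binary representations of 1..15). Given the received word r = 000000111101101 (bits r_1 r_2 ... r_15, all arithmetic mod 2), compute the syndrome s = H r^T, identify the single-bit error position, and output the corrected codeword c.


s = (0, 0, 1, 0)^T, error position = 2, corrected codeword c = 010000111101101

Compute s = H r^T mod 2 one row at a time:
  s_1 = 1 + 1 + 1 + 0 + 1 + 1 + 0 + 1 = 6 ≡ 0 (mod 2).
  s_2 = 0 + 0 + 0 + 1 + 1 + 1 + 0 + 1 = 4 ≡ 0 (mod 2).
  s_3 = 0 + 0 + 0 + 1 + 1 + 0 + 0 + 1 = 3 ≡ 1 (mod 2).
  s_4 = 0 + 0 + 0 + 1 + 1 + 0 + 1 + 1 = 4 ≡ 0 (mod 2).
s = (0, 0, 1, 0)^T — this equals column 2 of H (binary 0010), so error is at position 2.
Correct: flip bit 2 of r = 000000111101101 to get c = 010000111101101.


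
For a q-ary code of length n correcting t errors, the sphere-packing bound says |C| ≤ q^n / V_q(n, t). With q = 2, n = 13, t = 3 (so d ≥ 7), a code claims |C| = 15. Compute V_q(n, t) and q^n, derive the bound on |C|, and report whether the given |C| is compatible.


V_q(n, t) = 378, q^n = 8192, Hamming bound = 21, |C| = 15 ≤ bound (satisfied).

Step 1: Compute V_q(n, t) = Σ_{j=0}^3 C(n, j) (q−1)^j.
  j = 0: C(13,0)·(1)^0 = 1·1 = 1.
  j = 1: C(13,1)·(1)^1 = 13·1 = 13.
  j = 2: C(13,2)·(1)^2 = 78·1 = 78.
  j = 3: C(13,3)·(1)^3 = 286·1 = 286.
  V_q(n, t) = 1 + 13 + 78 + 286 = 378.
Step 2: q^n = 2^13 = 8192.
Step 3: Hamming bound ⌊q^n / V_q(n,t)⌋ = ⌊8192/378⌋ = 21.
Step 4: Compare |C| = 15 to 21: satisfied.
The claimed |C| lies below the Hamming bound.


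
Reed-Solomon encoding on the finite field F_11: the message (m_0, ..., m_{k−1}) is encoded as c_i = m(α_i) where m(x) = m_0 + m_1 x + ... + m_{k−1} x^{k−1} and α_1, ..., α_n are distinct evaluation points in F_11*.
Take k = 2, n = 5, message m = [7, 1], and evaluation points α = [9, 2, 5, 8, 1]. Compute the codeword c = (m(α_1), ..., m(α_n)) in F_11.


c = [5, 9, 1, 4, 8]

Message polynomial: m(x) = 7 + 1·x (mod 11).
For each evaluation point α_i, compute m(α_i) mod 11:
  α_1 = 9: Horner steps 1 → 5, so m(9) = 5.
  α_2 = 2: Horner steps 1 → 9, so m(2) = 9.
  α_3 = 5: Horner steps 1 → 1, so m(5) = 1.
  α_4 = 8: Horner steps 1 → 4, so m(8) = 4.
  α_5 = 1: Horner steps 1 → 8, so m(1) = 8.
Codeword c = [5, 9, 1, 4, 8] ∈ F_11^5.


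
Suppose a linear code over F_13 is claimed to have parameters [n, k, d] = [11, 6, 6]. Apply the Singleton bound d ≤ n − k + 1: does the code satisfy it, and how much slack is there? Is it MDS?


Singleton RHS = n − k + 1 = 6, slack = 0, bound satisfied, MDS.

Singleton bound: d ≤ n − k + 1.
Here n = 11, k = 6, so n − k + 1 = 6.
Given d = 6, check d ≤ 6: YES.
Slack = (n − k + 1) − d = 0.
The code is MDS (slack = 0).
Description: the claimed parameters are [11, 6, 6]_13; such a code would be MDS (meets Singleton bound).


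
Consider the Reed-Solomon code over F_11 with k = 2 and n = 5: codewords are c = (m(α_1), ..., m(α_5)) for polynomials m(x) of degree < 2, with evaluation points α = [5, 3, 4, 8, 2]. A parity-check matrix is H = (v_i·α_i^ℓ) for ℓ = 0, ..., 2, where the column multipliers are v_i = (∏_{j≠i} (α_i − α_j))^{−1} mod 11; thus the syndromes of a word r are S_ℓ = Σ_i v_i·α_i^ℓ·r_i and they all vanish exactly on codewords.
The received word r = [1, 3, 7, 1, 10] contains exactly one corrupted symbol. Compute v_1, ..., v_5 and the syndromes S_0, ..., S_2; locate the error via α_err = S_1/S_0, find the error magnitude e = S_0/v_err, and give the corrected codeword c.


S = (3, 4, 9), error at position 1, error magnitude e = 1, c = [0, 3, 7, 1, 10].

Step 1: column multipliers v_i = (∏_{j≠i}(α_i − α_j))^{−1} mod 11.
  i = 1 (α = 5): (5−3)(5−4)(5−8)(5−2) = 2·1·(−3)·3 = −18 ≡ 4, so v_1 = 4^{−1} = 3 (mod 11).
  i = 2 (α = 3): (3−5)(3−4)(3−8)(3−2) = (−2)·(−1)·(−5)·1 = −10 ≡ 1, so v_2 = 1^{−1} = 1 (mod 11).
  i = 3 (α = 4): (4−5)(4−3)(4−8)(4−2) = (−1)·1·(−4)·2 = 8 ≡ 8, so v_3 = 8^{−1} = 7 (mod 11).
  i = 4 (α = 8): (8−5)(8−3)(8−4)(8−2) = 3·5·4·6 = 360 ≡ 8, so v_4 = 8^{−1} = 7 (mod 11).
  i = 5 (α = 2): (2−5)(2−3)(2−4)(2−8) = (−3)·(−1)·(−2)·(−6) = 36 ≡ 3, so v_5 = 3^{−1} = 4 (mod 11).
  v = [3, 1, 7, 7, 4].
Step 2: syndromes of r = [1, 3, 7, 1, 10] (all sums mod 11).
  S_0 = Σ v_i r_i = 3·1 + 1·3 + 7·7 + 7·1 + 4·10 = 102 ≡ 3.
  S_1 = Σ v_i α_i r_i = 3·5·1 + 1·3·3 + 7·4·7 + 7·8·1 + 4·2·10 = 356 ≡ 4.
  α_i^2 mod 11 = [3, 9, 5, 9, 4].
  S_2 = Σ v_i α_i^2 r_i = 3·3·1 + 1·9·3 + 7·5·7 + 7·9·1 + 4·4·10 = 504 ≡ 9.
  S = (3, 4, 9) ≠ 0, so r is not a codeword (an error is present).
Step 3: locate the error. For a single error e at position i, S_ℓ = v_i·e·α_i^ℓ, so α_err = S_1/S_0.
  S_0^{−1} = 3^{−1} = 4 (mod 11), so α_err = 4·4 = 16 ≡ 5 = α_1. Error position i = 1.
  Consistency check: S_2/S_1 = 9·3 = 27 ≡ 5 = α_err ✓ (single-error assumption holds).
Step 4: error magnitude e = S_0/v_1 = S_0·∏_{j≠1}(α_1 − α_j) = 3·4 = 12 ≡ 1 (mod 11).
Step 5: correct position 1: c_1 = r_1 − e = 1 − 1 ≡ 0 (mod 11). Hence c = [0, 3, 7, 1, 10].
  Check: interpolating c through the α_i gives m(x) = 2 + 4·x (degree < 2) with m(α_i) = c_i for every i, so c is indeed a codeword.


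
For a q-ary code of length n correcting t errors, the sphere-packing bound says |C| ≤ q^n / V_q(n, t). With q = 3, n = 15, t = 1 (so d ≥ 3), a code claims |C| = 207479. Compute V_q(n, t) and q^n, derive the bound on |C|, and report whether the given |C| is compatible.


V_q(n, t) = 31, q^n = 14348907, Hamming bound = 462867, |C| = 207479 ≤ bound (satisfied).

Step 1: Compute V_q(n, t) = Σ_{j=0}^1 C(n, j) (q−1)^j.
  j = 0: C(15,0)·(2)^0 = 1·1 = 1.
  j = 1: C(15,1)·(2)^1 = 15·2 = 30.
  V_q(n, t) = 1 + 30 = 31.
Step 2: q^n = 3^15 = 14348907.
Step 3: Hamming bound ⌊q^n / V_q(n,t)⌋ = ⌊14348907/31⌋ = 462867.
Step 4: Compare |C| = 207479 to 462867: satisfied.
The claimed |C| lies below the Hamming bound.


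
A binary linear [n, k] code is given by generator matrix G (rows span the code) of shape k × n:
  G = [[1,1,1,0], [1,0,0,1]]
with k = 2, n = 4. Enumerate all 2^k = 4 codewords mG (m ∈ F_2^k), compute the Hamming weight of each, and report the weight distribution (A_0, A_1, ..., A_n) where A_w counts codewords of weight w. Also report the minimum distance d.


Weight distribution: A_0 = 1, A_2 = 1, A_3 = 2. Minimum distance d = 2.

Enumerate all 2^2 = 4 messages m ∈ F_2^2.
For each, compute codeword c = mG in F_2^4, then tally its weight.
  m = 00 → c = 0000, weight = 0.
  m = 10 → c = 1110, weight = 3.
  m = 01 → c = 1001, weight = 2.
  m = 11 → c = 0111, weight = 3.
Tally weights:
  weight 0: 1 codewords.
  weight 2: 1 codewords.
  weight 3: 2 codewords.
Minimum distance d = smallest w > 0 with A_w > 0 = 2.
Sanity: Σ A_w = 4 = 2^2 = 4 ✓.


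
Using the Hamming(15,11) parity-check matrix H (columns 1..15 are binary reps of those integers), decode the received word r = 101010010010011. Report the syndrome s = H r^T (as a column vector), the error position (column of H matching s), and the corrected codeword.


s = (0, 1, 0, 1)^T, error position = 5, corrected codeword c = 101000010010011

Compute s = H r^T mod 2 one row at a time:
  s_1 = 1 + 0 + 0 + 1 + 0 + 0 + 1 + 1 = 4 ≡ 0 (mod 2).
  s_2 = 0 + 1 + 0 + 0 + 0 + 0 + 1 + 1 = 3 ≡ 1 (mod 2).
  s_3 = 0 + 1 + 0 + 0 + 0 + 1 + 1 + 1 = 4 ≡ 0 (mod 2).
  s_4 = 1 + 1 + 1 + 0 + 0 + 1 + 0 + 1 = 5 ≡ 1 (mod 2).
s = (0, 1, 0, 1)^T — this equals column 5 of H (binary 0101), so error is at position 5.
Correct: flip bit 5 of r = 101010010010011 to get c = 101000010010011.


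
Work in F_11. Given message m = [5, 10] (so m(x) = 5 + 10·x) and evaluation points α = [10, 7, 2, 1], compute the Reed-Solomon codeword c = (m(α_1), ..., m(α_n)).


c = [6, 9, 3, 4]

Message polynomial: m(x) = 5 + 10·x (mod 11).
For each evaluation point α_i, compute m(α_i) mod 11:
  α_1 = 10: Horner steps 10 → 6, so m(10) = 6.
  α_2 = 7: Horner steps 10 → 9, so m(7) = 9.
  α_3 = 2: Horner steps 10 → 3, so m(2) = 3.
  α_4 = 1: Horner steps 10 → 4, so m(1) = 4.
Codeword c = [6, 9, 3, 4] ∈ F_11^4.


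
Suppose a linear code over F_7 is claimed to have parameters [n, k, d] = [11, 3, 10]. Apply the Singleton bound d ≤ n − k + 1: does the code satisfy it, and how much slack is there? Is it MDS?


Singleton RHS = n − k + 1 = 9, slack = -1, bound violated (no such code; not MDS).

Singleton bound: d ≤ n − k + 1.
Here n = 11, k = 3, so n − k + 1 = 9.
Given d = 10, check d ≤ 9: NO.
Slack = (n − k + 1) − d = -1.
The slack is negative: d = 10 exceeds n − k + 1 = 9 by 1, so the Singleton bound is violated and no linear [11, 3, 10]_7 code can exist. In particular it is not MDS (MDS requires d = n − k + 1 exactly).
Description: the claimed parameters are [11, 3, 10]_7; such a code would be impossible (violates the Singleton bound).


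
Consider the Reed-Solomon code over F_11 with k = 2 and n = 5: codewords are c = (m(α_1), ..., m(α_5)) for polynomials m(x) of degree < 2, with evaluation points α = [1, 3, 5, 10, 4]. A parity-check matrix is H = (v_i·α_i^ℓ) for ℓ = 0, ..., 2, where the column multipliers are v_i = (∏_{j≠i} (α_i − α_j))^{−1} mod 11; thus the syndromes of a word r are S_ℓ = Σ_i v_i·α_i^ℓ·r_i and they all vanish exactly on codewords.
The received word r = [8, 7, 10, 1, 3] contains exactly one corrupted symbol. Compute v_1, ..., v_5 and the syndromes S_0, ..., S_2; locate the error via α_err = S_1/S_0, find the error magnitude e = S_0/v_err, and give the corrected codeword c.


S = (10, 10, 10), error at position 1, error magnitude e = 4, c = [4, 7, 10, 1, 3].

Step 1: column multipliers v_i = (∏_{j≠i}(α_i − α_j))^{−1} mod 11.
  i = 1 (α = 1): (1−3)(1−5)(1−10)(1−4) = (−2)·(−4)·(−9)·(−3) = 216 ≡ 7, so v_1 = 7^{−1} = 8 (mod 11).
  i = 2 (α = 3): (3−1)(3−5)(3−10)(3−4) = 2·(−2)·(−7)·(−1) = −28 ≡ 5, so v_2 = 5^{−1} = 9 (mod 11).
  i = 3 (α = 5): (5−1)(5−3)(5−10)(5−4) = 4·2·(−5)·1 = −40 ≡ 4, so v_3 = 4^{−1} = 3 (mod 11).
  i = 4 (α = 10): (10−1)(10−3)(10−5)(10−4) = 9·7·5·6 = 1890 ≡ 9, so v_4 = 9^{−1} = 5 (mod 11).
  i = 5 (α = 4): (4−1)(4−3)(4−5)(4−10) = 3·1·(−1)·(−6) = 18 ≡ 7, so v_5 = 7^{−1} = 8 (mod 11).
  v = [8, 9, 3, 5, 8].
Step 2: syndromes of r = [8, 7, 10, 1, 3] (all sums mod 11).
  S_0 = Σ v_i r_i = 8·8 + 9·7 + 3·10 + 5·1 + 8·3 = 186 ≡ 10.
  S_1 = Σ v_i α_i r_i = 8·1·8 + 9·3·7 + 3·5·10 + 5·10·1 + 8·4·3 = 549 ≡ 10.
  α_i^2 mod 11 = [1, 9, 3, 1, 5].
  S_2 = Σ v_i α_i^2 r_i = 8·1·8 + 9·9·7 + 3·3·10 + 5·1·1 + 8·5·3 = 846 ≡ 10.
  S = (10, 10, 10) ≠ 0, so r is not a codeword (an error is present).
Step 3: locate the error. For a single error e at position i, S_ℓ = v_i·e·α_i^ℓ, so α_err = S_1/S_0.
  S_0^{−1} = 10^{−1} = 10 (mod 11), so α_err = 10·10 = 100 ≡ 1 = α_1. Error position i = 1.
  Consistency check: S_2/S_1 = 10·10 = 100 ≡ 1 = α_err ✓ (single-error assumption holds).
Step 4: error magnitude e = S_0/v_1 = S_0·∏_{j≠1}(α_1 − α_j) = 10·7 = 70 ≡ 4 (mod 11).
Step 5: correct position 1: c_1 = r_1 − e = 8 − 4 ≡ 4 (mod 11). Hence c = [4, 7, 10, 1, 3].
  Check: interpolating c through the α_i gives m(x) = 8 + 7·x (degree < 2) with m(α_i) = c_i for every i, so c is indeed a codeword.


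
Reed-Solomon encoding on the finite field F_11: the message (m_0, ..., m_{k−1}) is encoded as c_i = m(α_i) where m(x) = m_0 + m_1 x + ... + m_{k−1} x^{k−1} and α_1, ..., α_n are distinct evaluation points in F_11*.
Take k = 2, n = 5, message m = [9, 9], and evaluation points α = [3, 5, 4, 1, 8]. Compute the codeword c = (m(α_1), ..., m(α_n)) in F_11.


c = [3, 10, 1, 7, 4]

Message polynomial: m(x) = 9 + 9·x (mod 11).
For each evaluation point α_i, compute m(α_i) mod 11:
  α_1 = 3: Horner steps 9 → 3, so m(3) = 3.
  α_2 = 5: Horner steps 9 → 10, so m(5) = 10.
  α_3 = 4: Horner steps 9 → 1, so m(4) = 1.
  α_4 = 1: Horner steps 9 → 7, so m(1) = 7.
  α_5 = 8: Horner steps 9 → 4, so m(8) = 4.
Codeword c = [3, 10, 1, 7, 4] ∈ F_11^5.


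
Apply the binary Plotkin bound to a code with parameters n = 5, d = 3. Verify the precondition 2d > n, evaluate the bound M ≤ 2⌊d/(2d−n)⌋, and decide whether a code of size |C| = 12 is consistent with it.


Plotkin bound M ≤ 6; given |C| = 12 > bound (violated).

Check applicability: 2d = 6, n = 5.
2d − n = 1 > 0, so Plotkin applies.
Compute d/(2d−n) = 3/1 ≈ 3.0000.
⌊d/(2d−n)⌋ = 3.
Plotkin bound: M ≤ 2·3 = 6.
Given |C| = 12, check: VIOLATED.
This |C| is above the Plotkin bound, so no binary code with n = 5, d = 3 and 12 codewords exists.


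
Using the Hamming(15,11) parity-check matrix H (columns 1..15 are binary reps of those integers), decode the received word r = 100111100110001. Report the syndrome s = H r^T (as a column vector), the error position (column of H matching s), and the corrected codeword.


s = (1, 1, 1, 1)^T, error position = 15, corrected codeword c = 100111100110000

Compute s = H r^T mod 2 one row at a time:
  s_1 = 0 + 0 + 1 + 1 + 0 + 0 + 0 + 1 = 3 ≡ 1 (mod 2).
  s_2 = 1 + 1 + 1 + 1 + 0 + 0 + 0 + 1 = 5 ≡ 1 (mod 2).
  s_3 = 0 + 0 + 1 + 1 + 1 + 1 + 0 + 1 = 5 ≡ 1 (mod 2).
  s_4 = 1 + 0 + 1 + 1 + 0 + 1 + 0 + 1 = 5 ≡ 1 (mod 2).
s = (1, 1, 1, 1)^T — this equals column 15 of H (binary 1111), so error is at position 15.
Correct: flip bit 15 of r = 100111100110001 to get c = 100111100110000.


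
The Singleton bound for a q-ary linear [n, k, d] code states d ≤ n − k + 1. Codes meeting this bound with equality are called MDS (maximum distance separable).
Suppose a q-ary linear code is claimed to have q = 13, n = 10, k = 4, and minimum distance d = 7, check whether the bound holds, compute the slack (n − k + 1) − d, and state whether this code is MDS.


Singleton RHS = n − k + 1 = 7, slack = 0, bound satisfied, MDS.

Singleton bound: d ≤ n − k + 1.
Here n = 10, k = 4, so n − k + 1 = 7.
Given d = 7, check d ≤ 7: YES.
Slack = (n − k + 1) − d = 0.
The code is MDS (slack = 0).
Description: the claimed parameters are [10, 4, 7]_13; such a code would be MDS (meets Singleton bound).


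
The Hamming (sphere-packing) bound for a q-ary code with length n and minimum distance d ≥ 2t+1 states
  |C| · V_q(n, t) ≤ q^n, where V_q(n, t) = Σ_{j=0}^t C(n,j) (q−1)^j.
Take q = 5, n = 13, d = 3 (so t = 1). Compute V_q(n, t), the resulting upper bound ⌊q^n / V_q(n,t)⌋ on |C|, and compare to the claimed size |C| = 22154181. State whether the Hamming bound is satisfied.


V_q(n, t) = 53, q^n = 1220703125, Hamming bound = 23032134, |C| = 22154181 ≤ bound (satisfied).

Step 1: Compute V_q(n, t) = Σ_{j=0}^1 C(n, j) (q−1)^j.
  j = 0: C(13,0)·(4)^0 = 1·1 = 1.
  j = 1: C(13,1)·(4)^1 = 13·4 = 52.
  V_q(n, t) = 1 + 52 = 53.
Step 2: q^n = 5^13 = 1220703125.
Step 3: Hamming bound ⌊q^n / V_q(n,t)⌋ = ⌊1220703125/53⌋ = 23032134.
Step 4: Compare |C| = 22154181 to 23032134: satisfied.
The claimed |C| lies below the Hamming bound.


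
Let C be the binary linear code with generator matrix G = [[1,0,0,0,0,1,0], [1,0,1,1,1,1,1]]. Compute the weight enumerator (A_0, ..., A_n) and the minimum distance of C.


Weight distribution: A_0 = 1, A_2 = 1, A_4 = 1, A_6 = 1. Minimum distance d = 2.

Enumerate all 2^2 = 4 messages m ∈ F_2^2.
For each, compute codeword c = mG in F_2^7, then tally its weight.
  m = 00 → c = 0000000, weight = 0.
  m = 10 → c = 1000010, weight = 2.
  m = 01 → c = 1011111, weight = 6.
  m = 11 → c = 0011101, weight = 4.
Tally weights:
  weight 0: 1 codewords.
  weight 2: 1 codewords.
  weight 4: 1 codewords.
  weight 6: 1 codewords.
Minimum distance d = smallest w > 0 with A_w > 0 = 2.
Sanity: Σ A_w = 4 = 2^2 = 4 ✓.


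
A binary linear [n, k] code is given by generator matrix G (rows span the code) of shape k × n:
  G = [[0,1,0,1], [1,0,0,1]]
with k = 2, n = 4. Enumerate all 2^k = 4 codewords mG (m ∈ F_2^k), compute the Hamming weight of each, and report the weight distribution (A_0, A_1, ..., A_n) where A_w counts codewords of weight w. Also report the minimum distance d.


Weight distribution: A_0 = 1, A_2 = 3. Minimum distance d = 2.

Enumerate all 2^2 = 4 messages m ∈ F_2^2.
For each, compute codeword c = mG in F_2^4, then tally its weight.
  m = 00 → c = 0000, weight = 0.
  m = 10 → c = 0101, weight = 2.
  m = 01 → c = 1001, weight = 2.
  m = 11 → c = 1100, weight = 2.
Tally weights:
  weight 0: 1 codewords.
  weight 2: 3 codewords.
Minimum distance d = smallest w > 0 with A_w > 0 = 2.
Sanity: Σ A_w = 4 = 2^2 = 4 ✓.


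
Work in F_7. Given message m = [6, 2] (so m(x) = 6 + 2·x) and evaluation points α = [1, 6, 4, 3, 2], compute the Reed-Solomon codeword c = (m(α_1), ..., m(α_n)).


c = [1, 4, 0, 5, 3]

Message polynomial: m(x) = 6 + 2·x (mod 7).
For each evaluation point α_i, compute m(α_i) mod 7:
  α_1 = 1: Horner steps 2 → 1, so m(1) = 1.
  α_2 = 6: Horner steps 2 → 4, so m(6) = 4.
  α_3 = 4: Horner steps 2 → 0, so m(4) = 0.
  α_4 = 3: Horner steps 2 → 5, so m(3) = 5.
  α_5 = 2: Horner steps 2 → 3, so m(2) = 3.
Codeword c = [1, 4, 0, 5, 3] ∈ F_7^5.


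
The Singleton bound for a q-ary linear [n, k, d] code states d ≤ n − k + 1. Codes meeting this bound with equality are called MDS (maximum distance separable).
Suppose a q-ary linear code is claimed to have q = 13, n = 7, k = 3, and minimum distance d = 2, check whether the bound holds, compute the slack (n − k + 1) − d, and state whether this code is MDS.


Singleton RHS = n − k + 1 = 5, slack = 3, bound satisfied, not MDS.

Singleton bound: d ≤ n − k + 1.
Here n = 7, k = 3, so n − k + 1 = 5.
Given d = 2, check d ≤ 5: YES.
Slack = (n − k + 1) − d = 3.
The code is NOT MDS (slack = 3 > 0).
Description: the claimed parameters are [7, 3, 2]_13; such a code would be non-MDS.


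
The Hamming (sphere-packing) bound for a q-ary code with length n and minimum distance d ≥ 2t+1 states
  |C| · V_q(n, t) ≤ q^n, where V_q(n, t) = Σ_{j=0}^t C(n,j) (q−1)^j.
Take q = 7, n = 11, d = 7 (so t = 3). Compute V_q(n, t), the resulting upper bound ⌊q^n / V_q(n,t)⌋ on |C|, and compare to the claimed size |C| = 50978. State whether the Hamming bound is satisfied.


V_q(n, t) = 37687, q^n = 1977326743, Hamming bound = 52467, |C| = 50978 ≤ bound (satisfied).

Step 1: Compute V_q(n, t) = Σ_{j=0}^3 C(n, j) (q−1)^j.
  j = 0: C(11,0)·(6)^0 = 1·1 = 1.
  j = 1: C(11,1)·(6)^1 = 11·6 = 66.
  j = 2: C(11,2)·(6)^2 = 55·36 = 1980.
  j = 3: C(11,3)·(6)^3 = 165·216 = 35640.
  V_q(n, t) = 1 + 66 + 1980 + 35640 = 37687.
Step 2: q^n = 7^11 = 1977326743.
Step 3: Hamming bound ⌊q^n / V_q(n,t)⌋ = ⌊1977326743/37687⌋ = 52467.
Step 4: Compare |C| = 50978 to 52467: satisfied.
The claimed |C| lies below the Hamming bound.


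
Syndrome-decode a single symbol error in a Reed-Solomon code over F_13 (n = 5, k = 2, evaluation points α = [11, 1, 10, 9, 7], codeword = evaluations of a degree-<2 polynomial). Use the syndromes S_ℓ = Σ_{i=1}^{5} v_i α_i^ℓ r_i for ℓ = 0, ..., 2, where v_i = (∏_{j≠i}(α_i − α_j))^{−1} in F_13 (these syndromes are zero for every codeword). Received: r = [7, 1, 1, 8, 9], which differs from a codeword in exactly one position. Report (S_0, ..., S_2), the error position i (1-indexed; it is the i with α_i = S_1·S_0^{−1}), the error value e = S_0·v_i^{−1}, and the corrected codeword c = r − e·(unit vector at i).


S = (7, 7, 7), error at position 2, error magnitude e = 2, c = [7, 12, 1, 8, 9].

Step 1: column multipliers v_i = (∏_{j≠i}(α_i − α_j))^{−1} mod 13.
  i = 1 (α = 11): (11−1)(11−10)(11−9)(11−7) = 10·1·2·4 = 80 ≡ 2, so v_1 = 2^{−1} = 7 (mod 13).
  i = 2 (α = 1): (1−11)(1−10)(1−9)(1−7) = (−10)·(−9)·(−8)·(−6) = 4320 ≡ 4, so v_2 = 4^{−1} = 10 (mod 13).
  i = 3 (α = 10): (10−11)(10−1)(10−9)(10−7) = (−1)·9·1·3 = −27 ≡ 12, so v_3 = 12^{−1} = 12 (mod 13).
  i = 4 (α = 9): (9−11)(9−1)(9−10)(9−7) = (−2)·8·(−1)·2 = 32 ≡ 6, so v_4 = 6^{−1} = 11 (mod 13).
  i = 5 (α = 7): (7−11)(7−1)(7−10)(7−9) = (−4)·6·(−3)·(−2) = −144 ≡ 12, so v_5 = 12^{−1} = 12 (mod 13).
  v = [7, 10, 12, 11, 12].
Step 2: syndromes of r = [7, 1, 1, 8, 9] (all sums mod 13).
  S_0 = Σ v_i r_i = 7·7 + 10·1 + 12·1 + 11·8 + 12·9 = 267 ≡ 7.
  S_1 = Σ v_i α_i r_i = 7·11·7 + 10·1·1 + 12·10·1 + 11·9·8 + 12·7·9 = 2217 ≡ 7.
  α_i^2 mod 13 = [4, 1, 9, 3, 10].
  S_2 = Σ v_i α_i^2 r_i = 7·4·7 + 10·1·1 + 12·9·1 + 11·3·8 + 12·10·9 = 1658 ≡ 7.
  S = (7, 7, 7) ≠ 0, so r is not a codeword (an error is present).
Step 3: locate the error. For a single error e at position i, S_ℓ = v_i·e·α_i^ℓ, so α_err = S_1/S_0.
  S_0^{−1} = 7^{−1} = 2 (mod 13), so α_err = 7·2 = 14 ≡ 1 = α_2. Error position i = 2.
  Consistency check: S_2/S_1 = 7·2 = 14 ≡ 1 = α_err ✓ (single-error assumption holds).
Step 4: error magnitude e = S_0/v_2 = S_0·∏_{j≠2}(α_2 − α_j) = 7·4 = 28 ≡ 2 (mod 13).
Step 5: correct position 2: c_2 = r_2 − e = 1 − 2 ≡ 12 (mod 13). Hence c = [7, 12, 1, 8, 9].
  Check: interpolating c through the α_i gives m(x) = 6 + 6·x (degree < 2) with m(α_i) = c_i for every i, so c is indeed a codeword.


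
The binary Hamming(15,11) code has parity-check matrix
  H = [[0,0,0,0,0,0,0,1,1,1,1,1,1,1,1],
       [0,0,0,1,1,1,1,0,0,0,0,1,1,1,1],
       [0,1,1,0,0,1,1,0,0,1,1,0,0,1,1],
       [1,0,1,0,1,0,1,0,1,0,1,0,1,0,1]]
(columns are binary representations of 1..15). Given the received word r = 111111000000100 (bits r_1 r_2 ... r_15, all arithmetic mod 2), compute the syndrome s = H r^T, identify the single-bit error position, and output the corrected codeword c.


s = (1, 0, 1, 0)^T, error position = 10, corrected codeword c = 111111000100100

Compute s = H r^T mod 2 one row at a time:
  s_1 = 0 + 0 + 0 + 0 + 0 + 1 + 0 + 0 = 1 ≡ 1 (mod 2).
  s_2 = 1 + 1 + 1 + 0 + 0 + 1 + 0 + 0 = 4 ≡ 0 (mod 2).
  s_3 = 1 + 1 + 1 + 0 + 0 + 0 + 0 + 0 = 3 ≡ 1 (mod 2).
  s_4 = 1 + 1 + 1 + 0 + 0 + 0 + 1 + 0 = 4 ≡ 0 (mod 2).
s = (1, 0, 1, 0)^T — this equals column 10 of H (binary 1010), so error is at position 10.
Correct: flip bit 10 of r = 111111000000100 to get c = 111111000100100.


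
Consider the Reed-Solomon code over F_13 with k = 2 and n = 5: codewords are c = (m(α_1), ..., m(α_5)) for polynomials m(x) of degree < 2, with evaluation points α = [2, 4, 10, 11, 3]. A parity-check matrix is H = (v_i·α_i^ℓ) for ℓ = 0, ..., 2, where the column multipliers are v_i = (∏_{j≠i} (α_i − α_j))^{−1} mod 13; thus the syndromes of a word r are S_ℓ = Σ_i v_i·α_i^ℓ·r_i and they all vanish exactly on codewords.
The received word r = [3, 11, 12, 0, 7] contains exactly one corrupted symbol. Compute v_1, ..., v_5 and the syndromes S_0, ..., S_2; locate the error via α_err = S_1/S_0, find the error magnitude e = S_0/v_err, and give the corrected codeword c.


S = (8, 2, 7), error at position 3, error magnitude e = 3, c = [3, 11, 9, 0, 7].

Step 1: column multipliers v_i = (∏_{j≠i}(α_i − α_j))^{−1} mod 13.
  i = 1 (α = 2): (2−4)(2−10)(2−11)(2−3) = (−2)·(−8)·(−9)·(−1) = 144 ≡ 1, so v_1 = 1^{−1} = 1 (mod 13).
  i = 2 (α = 4): (4−2)(4−10)(4−11)(4−3) = 2·(−6)·(−7)·1 = 84 ≡ 6, so v_2 = 6^{−1} = 11 (mod 13).
  i = 3 (α = 10): (10−2)(10−4)(10−11)(10−3) = 8·6·(−1)·7 = −336 ≡ 2, so v_3 = 2^{−1} = 7 (mod 13).
  i = 4 (α = 11): (11−2)(11−4)(11−10)(11−3) = 9·7·1·8 = 504 ≡ 10, so v_4 = 10^{−1} = 4 (mod 13).
  i = 5 (α = 3): (3−2)(3−4)(3−10)(3−11) = 1·(−1)·(−7)·(−8) = −56 ≡ 9, so v_5 = 9^{−1} = 3 (mod 13).
  v = [1, 11, 7, 4, 3].
Step 2: syndromes of r = [3, 11, 12, 0, 7] (all sums mod 13).
  S_0 = Σ v_i r_i = 1·3 + 11·11 + 7·12 + 4·0 + 3·7 = 229 ≡ 8.
  S_1 = Σ v_i α_i r_i = 1·2·3 + 11·4·11 + 7·10·12 + 4·11·0 + 3·3·7 = 1393 ≡ 2.
  α_i^2 mod 13 = [4, 3, 9, 4, 9].
  S_2 = Σ v_i α_i^2 r_i = 1·4·3 + 11·3·11 + 7·9·12 + 4·4·0 + 3·9·7 = 1320 ≡ 7.
  S = (8, 2, 7) ≠ 0, so r is not a codeword (an error is present).
Step 3: locate the error. For a single error e at position i, S_ℓ = v_i·e·α_i^ℓ, so α_err = S_1/S_0.
  S_0^{−1} = 8^{−1} = 5 (mod 13), so α_err = 2·5 = 10 ≡ 10 = α_3. Error position i = 3.
  Consistency check: S_2/S_1 = 7·7 = 49 ≡ 10 = α_err ✓ (single-error assumption holds).
Step 4: error magnitude e = S_0/v_3 = S_0·∏_{j≠3}(α_3 − α_j) = 8·2 = 16 ≡ 3 (mod 13).
Step 5: correct position 3: c_3 = r_3 − e = 12 − 3 ≡ 9 (mod 13). Hence c = [3, 11, 9, 0, 7].
  Check: interpolating c through the α_i gives m(x) = 8 + 4·x (degree < 2) with m(α_i) = c_i for every i, so c is indeed a codeword.
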